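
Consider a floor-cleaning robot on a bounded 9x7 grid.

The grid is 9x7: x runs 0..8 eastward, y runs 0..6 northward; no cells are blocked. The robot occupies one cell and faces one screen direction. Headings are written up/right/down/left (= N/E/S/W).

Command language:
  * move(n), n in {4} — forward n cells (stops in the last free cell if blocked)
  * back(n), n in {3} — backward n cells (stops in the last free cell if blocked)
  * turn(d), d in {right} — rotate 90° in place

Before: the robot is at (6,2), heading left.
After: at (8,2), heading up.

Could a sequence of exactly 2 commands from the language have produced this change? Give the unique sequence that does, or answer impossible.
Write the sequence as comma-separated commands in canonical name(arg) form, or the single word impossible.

key: cell and facing (now N) both changed — the 2 commands mix motion and turning
start: at (6,2), heading left
step 1 (back(3)): at (8,2), heading left
step 2 (turn(right)): at (8,2), heading up
uniquely the one of 9 2-step routes that fits.

back(3), turn(right)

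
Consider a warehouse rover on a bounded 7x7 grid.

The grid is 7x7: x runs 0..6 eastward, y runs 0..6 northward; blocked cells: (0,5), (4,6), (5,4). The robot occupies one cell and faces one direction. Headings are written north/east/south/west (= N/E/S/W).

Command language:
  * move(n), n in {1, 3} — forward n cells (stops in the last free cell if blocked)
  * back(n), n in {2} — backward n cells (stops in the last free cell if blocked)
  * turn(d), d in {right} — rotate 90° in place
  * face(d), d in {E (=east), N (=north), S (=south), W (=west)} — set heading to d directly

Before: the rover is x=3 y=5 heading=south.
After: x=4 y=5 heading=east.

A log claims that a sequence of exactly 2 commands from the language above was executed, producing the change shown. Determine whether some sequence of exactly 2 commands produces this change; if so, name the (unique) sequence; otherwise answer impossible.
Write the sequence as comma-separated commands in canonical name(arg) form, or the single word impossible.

key: position moved to (4,5) AND the heading swung to E — translation plus rotation needed
start: x=3 y=5 heading=south
t=1 face(E) ⇒ x=3 y=5 heading=east
t=2 move(1) ⇒ x=4 y=5 heading=east
uniquely the one of 64 2-step routes that fits.

face(E), move(1)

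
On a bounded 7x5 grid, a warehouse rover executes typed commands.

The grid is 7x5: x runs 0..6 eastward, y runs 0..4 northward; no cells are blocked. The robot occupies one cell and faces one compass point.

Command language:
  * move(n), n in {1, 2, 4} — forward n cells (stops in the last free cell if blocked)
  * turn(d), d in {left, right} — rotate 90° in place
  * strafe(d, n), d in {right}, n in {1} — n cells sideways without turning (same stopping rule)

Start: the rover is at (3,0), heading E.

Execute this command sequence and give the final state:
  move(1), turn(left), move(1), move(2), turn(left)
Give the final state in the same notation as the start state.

at (4,3), heading W

start: at (3,0), heading E
[1] after move(1): at (4,0), heading E
[2] after turn(left): at (4,0), heading N
[3] after move(1): at (4,1), heading N
[4] after move(2): at (4,3), heading N
[5] after turn(left): at (4,3), heading W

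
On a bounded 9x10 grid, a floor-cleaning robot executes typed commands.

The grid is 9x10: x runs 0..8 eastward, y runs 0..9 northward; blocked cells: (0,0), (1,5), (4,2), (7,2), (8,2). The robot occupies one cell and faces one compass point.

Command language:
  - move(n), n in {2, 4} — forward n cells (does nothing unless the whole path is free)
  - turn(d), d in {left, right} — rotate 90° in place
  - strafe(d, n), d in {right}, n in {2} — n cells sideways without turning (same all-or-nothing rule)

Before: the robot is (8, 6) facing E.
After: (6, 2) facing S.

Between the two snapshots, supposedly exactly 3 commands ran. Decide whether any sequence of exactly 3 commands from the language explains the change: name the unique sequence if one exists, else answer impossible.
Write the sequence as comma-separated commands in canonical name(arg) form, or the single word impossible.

turn(right), strafe(right, 2), move(4)

key: running move(4) before turn(right) would end elsewhere — order is forced
from: (8, 6) facing E
step 1 (turn(right)): (8, 6) facing S
step 2 (strafe(right, 2)): (6, 6) facing S
step 3 (move(4)): (6, 2) facing S
no rival 3-sequence matches.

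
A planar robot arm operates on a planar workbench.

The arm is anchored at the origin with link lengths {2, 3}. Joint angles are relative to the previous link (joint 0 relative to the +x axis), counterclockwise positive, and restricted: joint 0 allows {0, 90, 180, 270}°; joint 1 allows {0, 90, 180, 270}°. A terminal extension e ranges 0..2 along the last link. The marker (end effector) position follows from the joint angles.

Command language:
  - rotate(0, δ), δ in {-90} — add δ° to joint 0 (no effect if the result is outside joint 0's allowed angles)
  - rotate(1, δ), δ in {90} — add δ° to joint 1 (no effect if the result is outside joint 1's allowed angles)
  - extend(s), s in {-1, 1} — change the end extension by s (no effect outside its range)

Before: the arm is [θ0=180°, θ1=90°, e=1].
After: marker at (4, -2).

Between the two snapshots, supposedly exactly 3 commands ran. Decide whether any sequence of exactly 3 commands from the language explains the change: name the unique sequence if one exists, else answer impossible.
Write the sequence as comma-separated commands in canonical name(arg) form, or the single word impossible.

begin: [θ0=180°, θ1=90°, e=1]
step 1 (rotate(0, -90)): [θ0=90°, θ1=90°, e=1]
step 2 (rotate(0, -90)): [θ0=0°, θ1=90°, e=1]
step 3 (rotate(0, -90)): [θ0=270°, θ1=90°, e=1]
uniquely the one of 64 3-step routes that fits.

rotate(0, -90), rotate(0, -90), rotate(0, -90)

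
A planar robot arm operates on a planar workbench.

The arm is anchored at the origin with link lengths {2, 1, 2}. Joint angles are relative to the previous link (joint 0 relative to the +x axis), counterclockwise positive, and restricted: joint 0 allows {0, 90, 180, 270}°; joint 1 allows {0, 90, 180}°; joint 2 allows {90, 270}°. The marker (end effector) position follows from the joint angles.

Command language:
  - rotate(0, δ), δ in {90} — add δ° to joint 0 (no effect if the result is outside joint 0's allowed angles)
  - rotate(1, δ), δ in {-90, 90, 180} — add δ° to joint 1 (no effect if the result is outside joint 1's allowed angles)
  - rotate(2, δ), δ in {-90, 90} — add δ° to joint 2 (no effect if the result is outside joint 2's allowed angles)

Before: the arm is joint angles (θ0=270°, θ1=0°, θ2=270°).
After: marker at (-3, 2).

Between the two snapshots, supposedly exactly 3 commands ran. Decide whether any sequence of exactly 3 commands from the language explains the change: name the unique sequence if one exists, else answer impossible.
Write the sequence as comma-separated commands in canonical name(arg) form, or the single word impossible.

t0: joint angles (θ0=270°, θ1=0°, θ2=270°)
1. rotate(0, 90) → joint angles (θ0=0°, θ1=0°, θ2=270°)
2. rotate(0, 90) → joint angles (θ0=90°, θ1=0°, θ2=270°)
3. rotate(0, 90) → joint angles (θ0=180°, θ1=0°, θ2=270°)
no other 3-command option fits: unique.

rotate(0, 90), rotate(0, 90), rotate(0, 90)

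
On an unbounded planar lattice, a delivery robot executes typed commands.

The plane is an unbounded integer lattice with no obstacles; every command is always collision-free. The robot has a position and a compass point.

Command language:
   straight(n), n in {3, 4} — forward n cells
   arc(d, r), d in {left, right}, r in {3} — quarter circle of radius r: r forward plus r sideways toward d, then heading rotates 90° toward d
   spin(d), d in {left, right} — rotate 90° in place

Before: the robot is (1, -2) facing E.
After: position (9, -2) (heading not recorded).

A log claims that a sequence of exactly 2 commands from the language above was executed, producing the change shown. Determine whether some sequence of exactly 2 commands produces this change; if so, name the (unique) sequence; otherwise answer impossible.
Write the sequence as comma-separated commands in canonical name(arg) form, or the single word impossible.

straight(4), straight(4)

begin: (1, -2) facing E
1. straight(4) → (5, -2) facing E
2. straight(4) → (9, -2) facing E
uniquely the one of 36 2-step routes that fits.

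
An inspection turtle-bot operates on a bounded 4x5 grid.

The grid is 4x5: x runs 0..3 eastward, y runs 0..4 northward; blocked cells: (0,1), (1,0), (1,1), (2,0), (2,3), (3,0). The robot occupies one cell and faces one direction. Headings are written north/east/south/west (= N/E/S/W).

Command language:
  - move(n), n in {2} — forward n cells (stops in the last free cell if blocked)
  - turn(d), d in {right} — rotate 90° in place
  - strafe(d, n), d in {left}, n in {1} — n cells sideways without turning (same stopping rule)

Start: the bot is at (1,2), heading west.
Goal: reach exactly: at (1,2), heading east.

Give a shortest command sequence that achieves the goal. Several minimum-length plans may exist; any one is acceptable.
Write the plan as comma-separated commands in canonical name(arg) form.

turn(right), turn(right)

t0: at (1,2), heading west
t=1 turn(right) ⇒ at (1,2), heading north
t=2 turn(right) ⇒ at (1,2), heading east
no 1-step plan works, so 2 is optimal.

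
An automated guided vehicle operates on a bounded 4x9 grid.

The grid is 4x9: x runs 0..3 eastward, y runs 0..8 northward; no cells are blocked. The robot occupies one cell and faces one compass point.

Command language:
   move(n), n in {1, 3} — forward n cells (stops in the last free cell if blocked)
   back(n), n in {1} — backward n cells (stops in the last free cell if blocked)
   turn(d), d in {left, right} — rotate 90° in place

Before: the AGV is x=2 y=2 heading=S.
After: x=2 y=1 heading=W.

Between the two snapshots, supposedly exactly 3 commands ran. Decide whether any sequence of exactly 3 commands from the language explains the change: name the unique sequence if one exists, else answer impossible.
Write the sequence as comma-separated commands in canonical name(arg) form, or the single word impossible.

move(3), back(1), turn(right)

key: move(3) runs into the grid edge before its full distance
begin: x=2 y=2 heading=S
t=1 move(3) ⇒ x=2 y=0 heading=S
t=2 back(1) ⇒ x=2 y=1 heading=S
t=3 turn(right) ⇒ x=2 y=1 heading=W
uniquely the one of 125 3-step routes that fits.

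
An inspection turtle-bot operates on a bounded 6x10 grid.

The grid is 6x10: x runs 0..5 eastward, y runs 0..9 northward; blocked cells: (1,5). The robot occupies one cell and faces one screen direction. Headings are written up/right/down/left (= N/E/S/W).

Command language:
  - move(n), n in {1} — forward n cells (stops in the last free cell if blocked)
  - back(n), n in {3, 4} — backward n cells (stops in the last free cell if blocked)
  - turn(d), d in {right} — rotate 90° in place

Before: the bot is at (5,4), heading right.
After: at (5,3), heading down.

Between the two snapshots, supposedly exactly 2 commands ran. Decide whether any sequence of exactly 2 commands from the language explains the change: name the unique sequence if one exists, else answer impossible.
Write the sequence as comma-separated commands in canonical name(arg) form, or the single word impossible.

key: position moved to (5,3) AND the heading swung to S — translation plus rotation needed
start: at (5,4), heading right
[1] after turn(right): at (5,4), heading down
[2] after move(1): at (5,3), heading down
uniquely the one of 16 2-step routes that fits.

turn(right), move(1)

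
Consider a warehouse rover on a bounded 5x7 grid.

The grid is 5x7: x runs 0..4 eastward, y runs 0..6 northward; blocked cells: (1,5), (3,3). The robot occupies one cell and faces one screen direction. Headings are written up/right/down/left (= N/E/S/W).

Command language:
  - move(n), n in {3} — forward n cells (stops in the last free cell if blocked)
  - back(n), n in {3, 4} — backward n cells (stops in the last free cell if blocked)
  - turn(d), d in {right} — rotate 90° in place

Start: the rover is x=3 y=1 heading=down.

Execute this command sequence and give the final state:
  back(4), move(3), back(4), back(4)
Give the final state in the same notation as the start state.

initial: x=3 y=1 heading=down
[1] after back(4): x=3 y=2 heading=down
[2] after move(3): x=3 y=0 heading=down
[3] after back(4): x=3 y=2 heading=down
[4] after back(4): x=3 y=2 heading=down

x=3 y=2 heading=down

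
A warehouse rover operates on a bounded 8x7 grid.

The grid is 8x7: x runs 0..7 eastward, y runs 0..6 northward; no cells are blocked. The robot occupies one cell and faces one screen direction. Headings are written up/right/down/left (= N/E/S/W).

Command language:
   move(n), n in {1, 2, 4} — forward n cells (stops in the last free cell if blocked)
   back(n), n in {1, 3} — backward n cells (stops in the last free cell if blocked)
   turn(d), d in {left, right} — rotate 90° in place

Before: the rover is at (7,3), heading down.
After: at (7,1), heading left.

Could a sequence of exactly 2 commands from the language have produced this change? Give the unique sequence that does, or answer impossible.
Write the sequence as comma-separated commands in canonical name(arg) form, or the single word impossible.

key: cell and facing (now W) both changed — the 2 commands mix motion and turning
initial: at (7,3), heading down
[1] after move(2): at (7,1), heading down
[2] after turn(right): at (7,1), heading left
no other 2-command option fits: unique.

move(2), turn(right)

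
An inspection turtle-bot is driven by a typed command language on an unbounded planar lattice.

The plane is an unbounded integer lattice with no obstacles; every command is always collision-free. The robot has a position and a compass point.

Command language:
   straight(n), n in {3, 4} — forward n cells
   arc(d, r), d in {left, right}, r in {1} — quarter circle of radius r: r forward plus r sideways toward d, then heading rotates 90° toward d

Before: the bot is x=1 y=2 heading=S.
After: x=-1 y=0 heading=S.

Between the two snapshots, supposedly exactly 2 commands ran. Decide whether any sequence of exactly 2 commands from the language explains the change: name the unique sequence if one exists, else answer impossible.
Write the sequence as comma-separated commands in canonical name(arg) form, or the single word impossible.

arc(right, 1), arc(left, 1)

key: order matters: swapping arc(right, 1) and arc(left, 1) lands elsewhere
initial: x=1 y=2 heading=S
[1] after arc(right, 1): x=0 y=1 heading=W
[2] after arc(left, 1): x=-1 y=0 heading=S
no rival 2-sequence matches.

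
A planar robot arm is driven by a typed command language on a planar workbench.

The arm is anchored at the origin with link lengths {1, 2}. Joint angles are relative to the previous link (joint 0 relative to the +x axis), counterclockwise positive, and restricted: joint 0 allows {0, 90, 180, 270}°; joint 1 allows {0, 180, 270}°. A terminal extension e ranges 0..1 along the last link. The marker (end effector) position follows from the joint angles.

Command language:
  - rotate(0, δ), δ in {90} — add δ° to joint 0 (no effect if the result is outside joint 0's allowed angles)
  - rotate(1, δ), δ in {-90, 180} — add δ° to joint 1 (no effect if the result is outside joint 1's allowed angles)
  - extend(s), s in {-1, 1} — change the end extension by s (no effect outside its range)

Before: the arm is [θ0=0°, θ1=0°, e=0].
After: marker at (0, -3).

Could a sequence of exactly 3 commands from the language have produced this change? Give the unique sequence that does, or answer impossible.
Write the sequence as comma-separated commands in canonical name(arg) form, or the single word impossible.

start: [θ0=0°, θ1=0°, e=0]
step 1 (rotate(0, 90)): [θ0=90°, θ1=0°, e=0]
step 2 (rotate(0, 90)): [θ0=180°, θ1=0°, e=0]
step 3 (rotate(0, 90)): [θ0=270°, θ1=0°, e=0]
all 125 alternatives checked — unique.

rotate(0, 90), rotate(0, 90), rotate(0, 90)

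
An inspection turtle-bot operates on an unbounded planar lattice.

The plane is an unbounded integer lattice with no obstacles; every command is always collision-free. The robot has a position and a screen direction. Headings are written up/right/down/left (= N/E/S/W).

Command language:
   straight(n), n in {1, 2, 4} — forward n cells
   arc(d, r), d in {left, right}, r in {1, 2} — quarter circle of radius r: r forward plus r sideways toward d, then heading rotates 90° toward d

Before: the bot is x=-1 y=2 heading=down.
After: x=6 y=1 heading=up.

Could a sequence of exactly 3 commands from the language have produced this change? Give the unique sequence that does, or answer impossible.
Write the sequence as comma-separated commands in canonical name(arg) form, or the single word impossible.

key: running arc(left, 1) before arc(left, 2) would end elsewhere — order is forced
t0: x=-1 y=2 heading=down
t=1 arc(left, 2) ⇒ x=1 y=0 heading=right
t=2 straight(4) ⇒ x=5 y=0 heading=right
t=3 arc(left, 1) ⇒ x=6 y=1 heading=up
no rival 3-sequence matches.

arc(left, 2), straight(4), arc(left, 1)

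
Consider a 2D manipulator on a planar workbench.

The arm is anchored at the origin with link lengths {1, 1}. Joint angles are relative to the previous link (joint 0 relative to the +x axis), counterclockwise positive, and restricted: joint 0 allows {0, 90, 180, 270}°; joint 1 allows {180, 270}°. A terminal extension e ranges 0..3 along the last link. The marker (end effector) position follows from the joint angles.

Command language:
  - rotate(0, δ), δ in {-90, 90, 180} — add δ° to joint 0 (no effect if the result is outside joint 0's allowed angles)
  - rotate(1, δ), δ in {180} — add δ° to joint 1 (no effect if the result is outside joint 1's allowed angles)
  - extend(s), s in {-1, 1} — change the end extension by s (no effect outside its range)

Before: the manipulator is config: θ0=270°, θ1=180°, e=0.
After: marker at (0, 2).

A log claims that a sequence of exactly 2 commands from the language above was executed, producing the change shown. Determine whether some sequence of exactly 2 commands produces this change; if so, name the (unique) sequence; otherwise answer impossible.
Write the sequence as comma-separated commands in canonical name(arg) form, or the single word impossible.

t0: config: θ0=270°, θ1=180°, e=0
1. extend(1) → config: θ0=270°, θ1=180°, e=1
2. extend(1) → config: θ0=270°, θ1=180°, e=2
no other 2-command option fits: unique.

extend(1), extend(1)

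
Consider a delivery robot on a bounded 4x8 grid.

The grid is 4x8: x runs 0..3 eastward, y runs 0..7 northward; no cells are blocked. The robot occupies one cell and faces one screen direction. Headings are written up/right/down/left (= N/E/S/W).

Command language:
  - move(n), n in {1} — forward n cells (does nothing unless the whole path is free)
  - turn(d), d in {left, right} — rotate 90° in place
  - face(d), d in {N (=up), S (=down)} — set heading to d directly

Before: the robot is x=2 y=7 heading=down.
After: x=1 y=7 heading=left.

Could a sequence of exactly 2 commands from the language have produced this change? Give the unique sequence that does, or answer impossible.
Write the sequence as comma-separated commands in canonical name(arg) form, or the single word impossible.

turn(right), move(1)

key: position moved to (1,7) AND the heading swung to W — translation plus rotation needed
begin: x=2 y=7 heading=down
step 1 (turn(right)): x=2 y=7 heading=left
step 2 (move(1)): x=1 y=7 heading=left
all 25 alternatives checked — unique.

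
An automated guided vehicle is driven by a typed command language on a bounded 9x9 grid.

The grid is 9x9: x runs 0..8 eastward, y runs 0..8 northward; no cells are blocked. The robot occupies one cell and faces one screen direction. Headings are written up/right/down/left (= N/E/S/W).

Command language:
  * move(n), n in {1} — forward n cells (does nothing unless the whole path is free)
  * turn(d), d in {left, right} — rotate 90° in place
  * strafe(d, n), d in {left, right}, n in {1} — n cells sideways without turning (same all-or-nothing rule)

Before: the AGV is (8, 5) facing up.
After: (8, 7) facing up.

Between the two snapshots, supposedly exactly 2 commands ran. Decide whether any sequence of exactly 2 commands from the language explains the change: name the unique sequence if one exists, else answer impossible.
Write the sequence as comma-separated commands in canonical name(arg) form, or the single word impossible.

move(1), move(1)

key: heading stays N — no command in the sequence turns
initial: (8, 5) facing up
t=1 move(1) ⇒ (8, 6) facing up
t=2 move(1) ⇒ (8, 7) facing up
uniquely the one of 25 2-step routes that fits.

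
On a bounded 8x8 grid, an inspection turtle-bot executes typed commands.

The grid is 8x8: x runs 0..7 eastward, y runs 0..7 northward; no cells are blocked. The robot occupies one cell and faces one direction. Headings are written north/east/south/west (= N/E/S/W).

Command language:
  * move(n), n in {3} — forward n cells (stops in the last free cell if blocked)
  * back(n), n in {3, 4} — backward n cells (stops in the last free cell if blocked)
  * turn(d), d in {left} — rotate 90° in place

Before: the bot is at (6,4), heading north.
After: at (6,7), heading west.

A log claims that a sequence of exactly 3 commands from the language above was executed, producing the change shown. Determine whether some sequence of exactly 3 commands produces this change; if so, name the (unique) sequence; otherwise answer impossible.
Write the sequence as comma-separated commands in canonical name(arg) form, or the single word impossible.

move(3), move(3), turn(left)

key: running turn(left) before move(3) would end elsewhere — order is forced
t0: at (6,4), heading north
step 1 (move(3)): at (6,7), heading north
step 2 (move(3)): at (6,7), heading north
step 3 (turn(left)): at (6,7), heading west
no other 3-command option fits: unique.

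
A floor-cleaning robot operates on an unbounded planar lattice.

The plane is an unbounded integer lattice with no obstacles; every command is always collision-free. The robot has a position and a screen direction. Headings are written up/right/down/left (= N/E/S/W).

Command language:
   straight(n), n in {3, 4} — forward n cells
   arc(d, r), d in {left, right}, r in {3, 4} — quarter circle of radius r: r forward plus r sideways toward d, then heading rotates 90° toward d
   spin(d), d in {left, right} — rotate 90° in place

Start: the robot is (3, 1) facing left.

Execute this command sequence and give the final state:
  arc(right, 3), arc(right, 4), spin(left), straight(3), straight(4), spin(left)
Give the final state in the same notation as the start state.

t0: (3, 1) facing left
[1] after arc(right, 3): (0, 4) facing up
[2] after arc(right, 4): (4, 8) facing right
[3] after spin(left): (4, 8) facing up
[4] after straight(3): (4, 11) facing up
[5] after straight(4): (4, 15) facing up
[6] after spin(left): (4, 15) facing left

(4, 15) facing left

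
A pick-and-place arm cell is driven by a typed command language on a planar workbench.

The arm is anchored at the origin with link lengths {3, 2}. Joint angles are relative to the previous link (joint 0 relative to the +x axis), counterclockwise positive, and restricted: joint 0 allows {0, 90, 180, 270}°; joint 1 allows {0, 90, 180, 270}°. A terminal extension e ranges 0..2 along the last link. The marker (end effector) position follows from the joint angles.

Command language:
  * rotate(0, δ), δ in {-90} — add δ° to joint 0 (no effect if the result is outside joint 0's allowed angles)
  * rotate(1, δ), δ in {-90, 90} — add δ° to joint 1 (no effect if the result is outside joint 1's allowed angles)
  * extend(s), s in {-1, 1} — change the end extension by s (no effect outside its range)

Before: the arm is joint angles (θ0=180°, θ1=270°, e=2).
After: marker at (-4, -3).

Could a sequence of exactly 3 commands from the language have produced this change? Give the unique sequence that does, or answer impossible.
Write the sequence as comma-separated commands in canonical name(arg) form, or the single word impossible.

rotate(0, -90), rotate(0, -90), rotate(0, -90)

begin: joint angles (θ0=180°, θ1=270°, e=2)
1. rotate(0, -90) → joint angles (θ0=90°, θ1=270°, e=2)
2. rotate(0, -90) → joint angles (θ0=0°, θ1=270°, e=2)
3. rotate(0, -90) → joint angles (θ0=270°, θ1=270°, e=2)
uniquely the one of 125 3-step routes that fits.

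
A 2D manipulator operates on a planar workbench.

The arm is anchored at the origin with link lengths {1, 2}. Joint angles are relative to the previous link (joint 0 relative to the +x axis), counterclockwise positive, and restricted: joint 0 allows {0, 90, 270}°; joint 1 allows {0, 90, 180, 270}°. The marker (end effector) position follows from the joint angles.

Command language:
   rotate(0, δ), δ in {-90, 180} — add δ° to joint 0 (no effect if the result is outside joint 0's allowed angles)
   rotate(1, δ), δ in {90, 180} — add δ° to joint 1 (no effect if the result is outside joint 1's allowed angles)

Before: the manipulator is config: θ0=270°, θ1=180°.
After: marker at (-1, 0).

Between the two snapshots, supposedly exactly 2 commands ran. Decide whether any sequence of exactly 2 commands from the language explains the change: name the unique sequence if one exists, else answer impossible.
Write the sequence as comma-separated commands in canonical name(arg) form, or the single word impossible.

rotate(0, 180), rotate(0, -90)

key: running rotate(0, -90) before rotate(0, 180) would end elsewhere — order is forced
start: config: θ0=270°, θ1=180°
1. rotate(0, 180) → config: θ0=90°, θ1=180°
2. rotate(0, -90) → config: θ0=0°, θ1=180°
no rival 2-sequence matches.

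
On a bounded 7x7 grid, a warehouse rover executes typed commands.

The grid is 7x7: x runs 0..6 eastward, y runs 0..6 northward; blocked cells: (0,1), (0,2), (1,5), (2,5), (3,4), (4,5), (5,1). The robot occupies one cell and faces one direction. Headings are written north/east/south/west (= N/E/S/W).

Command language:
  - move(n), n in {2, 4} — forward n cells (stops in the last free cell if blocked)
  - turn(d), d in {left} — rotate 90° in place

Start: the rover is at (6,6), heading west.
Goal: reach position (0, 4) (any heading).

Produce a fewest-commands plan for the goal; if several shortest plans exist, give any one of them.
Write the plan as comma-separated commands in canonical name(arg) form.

move(4), move(4), turn(left), move(2)

initial: at (6,6), heading west
step 1 (move(4)): at (2,6), heading west
step 2 (move(4)): at (0,6), heading west
step 3 (turn(left)): at (0,6), heading south
step 4 (move(2)): at (0,4), heading south
no 3-step plan works, so 4 is optimal.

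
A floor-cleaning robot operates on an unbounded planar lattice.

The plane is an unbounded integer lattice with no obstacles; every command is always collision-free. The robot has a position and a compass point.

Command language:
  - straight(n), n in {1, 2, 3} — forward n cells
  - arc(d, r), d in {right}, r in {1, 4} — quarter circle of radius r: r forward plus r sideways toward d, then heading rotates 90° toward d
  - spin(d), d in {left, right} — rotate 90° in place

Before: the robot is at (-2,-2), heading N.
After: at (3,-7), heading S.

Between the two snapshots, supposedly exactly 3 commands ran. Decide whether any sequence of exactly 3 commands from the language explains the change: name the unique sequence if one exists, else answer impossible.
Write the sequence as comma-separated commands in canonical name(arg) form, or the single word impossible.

arc(right, 1), arc(right, 4), straight(2)

key: position moved to (3,-7) AND the heading swung to S — translation plus rotation needed
begin: at (-2,-2), heading N
[1] after arc(right, 1): at (-1,-1), heading E
[2] after arc(right, 4): at (3,-5), heading S
[3] after straight(2): at (3,-7), heading S
no other 3-command option fits: unique.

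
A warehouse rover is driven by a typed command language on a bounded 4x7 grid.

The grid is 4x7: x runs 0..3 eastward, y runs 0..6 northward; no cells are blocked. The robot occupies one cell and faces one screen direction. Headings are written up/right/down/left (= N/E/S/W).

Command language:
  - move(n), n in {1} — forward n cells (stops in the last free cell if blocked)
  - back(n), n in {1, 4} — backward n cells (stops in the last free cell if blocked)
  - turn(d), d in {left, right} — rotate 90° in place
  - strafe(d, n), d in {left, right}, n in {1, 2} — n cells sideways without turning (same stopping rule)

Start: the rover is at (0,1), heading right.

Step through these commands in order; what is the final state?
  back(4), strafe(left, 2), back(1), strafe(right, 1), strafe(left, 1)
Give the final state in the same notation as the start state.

at (0,3), heading right

from: at (0,1), heading right
step 1 (back(4)): at (0,1), heading right
step 2 (strafe(left, 2)): at (0,3), heading right
step 3 (back(1)): at (0,3), heading right
step 4 (strafe(right, 1)): at (0,2), heading right
step 5 (strafe(left, 1)): at (0,3), heading right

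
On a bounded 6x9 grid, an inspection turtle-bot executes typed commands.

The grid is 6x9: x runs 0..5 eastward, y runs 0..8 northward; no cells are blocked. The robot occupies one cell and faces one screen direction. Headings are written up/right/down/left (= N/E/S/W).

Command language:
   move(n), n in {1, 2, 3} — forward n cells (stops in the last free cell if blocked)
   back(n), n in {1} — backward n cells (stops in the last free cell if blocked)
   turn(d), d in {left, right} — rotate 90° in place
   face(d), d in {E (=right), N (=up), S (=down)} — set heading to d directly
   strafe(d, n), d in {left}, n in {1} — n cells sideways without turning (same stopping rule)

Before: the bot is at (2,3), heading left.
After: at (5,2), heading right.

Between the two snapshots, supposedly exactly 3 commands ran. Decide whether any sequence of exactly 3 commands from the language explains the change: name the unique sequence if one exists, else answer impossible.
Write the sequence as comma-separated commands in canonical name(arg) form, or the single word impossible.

strafe(left, 1), face(E), move(3)

key: running move(3) before strafe(left, 1) would end elsewhere — order is forced
start: at (2,3), heading left
t=1 strafe(left, 1) ⇒ at (2,2), heading left
t=2 face(E) ⇒ at (2,2), heading right
t=3 move(3) ⇒ at (5,2), heading right
no rival 3-sequence matches.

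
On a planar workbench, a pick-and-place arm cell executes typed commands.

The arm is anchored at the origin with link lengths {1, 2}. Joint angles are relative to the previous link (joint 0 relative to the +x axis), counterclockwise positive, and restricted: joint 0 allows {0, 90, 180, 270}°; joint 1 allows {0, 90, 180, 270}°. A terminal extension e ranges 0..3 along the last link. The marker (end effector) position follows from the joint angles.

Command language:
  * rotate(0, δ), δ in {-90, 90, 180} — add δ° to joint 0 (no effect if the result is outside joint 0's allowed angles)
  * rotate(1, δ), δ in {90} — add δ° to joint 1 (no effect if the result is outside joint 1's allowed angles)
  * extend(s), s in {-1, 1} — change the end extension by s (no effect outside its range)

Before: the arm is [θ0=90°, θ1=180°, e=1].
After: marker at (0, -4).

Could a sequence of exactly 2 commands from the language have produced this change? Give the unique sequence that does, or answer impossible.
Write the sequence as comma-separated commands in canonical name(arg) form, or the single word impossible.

t0: [θ0=90°, θ1=180°, e=1]
step 1 (extend(1)): [θ0=90°, θ1=180°, e=2]
step 2 (extend(1)): [θ0=90°, θ1=180°, e=3]
no rival 2-sequence matches.

extend(1), extend(1)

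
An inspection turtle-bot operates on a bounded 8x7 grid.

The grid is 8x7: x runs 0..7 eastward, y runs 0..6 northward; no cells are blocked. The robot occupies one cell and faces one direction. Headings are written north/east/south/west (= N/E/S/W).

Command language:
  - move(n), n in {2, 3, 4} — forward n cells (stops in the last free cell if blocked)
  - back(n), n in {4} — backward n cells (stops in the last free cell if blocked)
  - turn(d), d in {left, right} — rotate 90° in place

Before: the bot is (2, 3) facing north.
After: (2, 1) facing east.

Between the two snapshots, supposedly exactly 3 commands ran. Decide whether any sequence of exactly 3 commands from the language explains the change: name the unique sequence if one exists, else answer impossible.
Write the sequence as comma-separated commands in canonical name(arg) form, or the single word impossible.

move(2), back(4), turn(right)

key: running turn(right) before move(2) would end elsewhere — order is forced
start: (2, 3) facing north
t=1 move(2) ⇒ (2, 5) facing north
t=2 back(4) ⇒ (2, 1) facing north
t=3 turn(right) ⇒ (2, 1) facing east
uniquely the one of 216 3-step routes that fits.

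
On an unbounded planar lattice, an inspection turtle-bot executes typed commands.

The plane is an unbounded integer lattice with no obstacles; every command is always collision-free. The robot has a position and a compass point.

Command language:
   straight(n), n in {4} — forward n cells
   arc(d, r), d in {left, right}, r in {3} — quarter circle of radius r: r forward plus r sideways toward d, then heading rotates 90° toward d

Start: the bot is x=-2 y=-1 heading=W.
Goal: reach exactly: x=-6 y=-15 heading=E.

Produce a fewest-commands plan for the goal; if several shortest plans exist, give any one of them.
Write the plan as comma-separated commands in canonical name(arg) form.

initial: x=-2 y=-1 heading=W
t=1 straight(4) ⇒ x=-6 y=-1 heading=W
t=2 arc(left, 3) ⇒ x=-9 y=-4 heading=S
t=3 straight(4) ⇒ x=-9 y=-8 heading=S
t=4 straight(4) ⇒ x=-9 y=-12 heading=S
t=5 arc(left, 3) ⇒ x=-6 y=-15 heading=E
shorter routes all fall short; 5 is best.

straight(4), arc(left, 3), straight(4), straight(4), arc(left, 3)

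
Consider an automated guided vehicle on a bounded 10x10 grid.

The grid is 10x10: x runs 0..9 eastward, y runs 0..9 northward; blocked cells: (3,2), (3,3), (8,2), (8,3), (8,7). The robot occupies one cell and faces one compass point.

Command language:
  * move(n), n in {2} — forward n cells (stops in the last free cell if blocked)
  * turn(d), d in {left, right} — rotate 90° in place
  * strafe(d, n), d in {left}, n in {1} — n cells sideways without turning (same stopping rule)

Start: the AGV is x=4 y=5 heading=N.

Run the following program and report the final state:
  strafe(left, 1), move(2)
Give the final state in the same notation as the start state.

x=3 y=7 heading=N

begin: x=4 y=5 heading=N
[1] after strafe(left, 1): x=3 y=5 heading=N
[2] after move(2): x=3 y=7 heading=N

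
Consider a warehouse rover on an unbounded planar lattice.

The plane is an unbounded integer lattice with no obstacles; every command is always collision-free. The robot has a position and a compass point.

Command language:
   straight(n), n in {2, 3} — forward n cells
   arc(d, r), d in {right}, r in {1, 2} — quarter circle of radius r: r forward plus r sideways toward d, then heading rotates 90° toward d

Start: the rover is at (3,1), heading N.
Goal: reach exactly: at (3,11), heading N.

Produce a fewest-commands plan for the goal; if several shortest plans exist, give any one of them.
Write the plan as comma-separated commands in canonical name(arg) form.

initial: at (3,1), heading N
t=1 straight(3) ⇒ at (3,4), heading N
t=2 straight(3) ⇒ at (3,7), heading N
t=3 straight(2) ⇒ at (3,9), heading N
t=4 straight(2) ⇒ at (3,11), heading N
no 3-step plan works, so 4 is optimal.

straight(3), straight(3), straight(2), straight(2)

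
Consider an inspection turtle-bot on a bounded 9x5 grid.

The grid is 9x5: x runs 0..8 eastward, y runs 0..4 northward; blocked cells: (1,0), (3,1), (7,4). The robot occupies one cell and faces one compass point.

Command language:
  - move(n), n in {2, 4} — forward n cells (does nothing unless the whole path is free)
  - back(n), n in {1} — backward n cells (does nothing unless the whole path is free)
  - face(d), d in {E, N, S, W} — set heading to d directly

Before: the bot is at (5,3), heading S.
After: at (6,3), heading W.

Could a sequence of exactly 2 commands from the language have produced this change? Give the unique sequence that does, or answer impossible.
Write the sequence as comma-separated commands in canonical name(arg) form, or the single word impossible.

face(W), back(1)

key: running back(1) before face(W) would end elsewhere — order is forced
t0: at (5,3), heading S
t=1 face(W) ⇒ at (5,3), heading W
t=2 back(1) ⇒ at (6,3), heading W
all 49 alternatives checked — unique.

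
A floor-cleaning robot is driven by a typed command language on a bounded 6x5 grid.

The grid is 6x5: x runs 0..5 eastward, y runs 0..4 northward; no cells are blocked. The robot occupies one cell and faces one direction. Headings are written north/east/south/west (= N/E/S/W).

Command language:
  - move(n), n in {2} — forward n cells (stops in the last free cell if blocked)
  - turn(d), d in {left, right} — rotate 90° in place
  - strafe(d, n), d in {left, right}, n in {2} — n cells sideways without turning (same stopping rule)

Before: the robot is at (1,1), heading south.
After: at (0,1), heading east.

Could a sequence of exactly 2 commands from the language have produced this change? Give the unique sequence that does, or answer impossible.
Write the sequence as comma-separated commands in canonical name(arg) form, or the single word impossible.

key: order matters: swapping strafe(right, 2) and turn(left) lands elsewhere
begin: at (1,1), heading south
step 1 (strafe(right, 2)): at (0,1), heading south
step 2 (turn(left)): at (0,1), heading east
no rival 2-sequence matches.

strafe(right, 2), turn(left)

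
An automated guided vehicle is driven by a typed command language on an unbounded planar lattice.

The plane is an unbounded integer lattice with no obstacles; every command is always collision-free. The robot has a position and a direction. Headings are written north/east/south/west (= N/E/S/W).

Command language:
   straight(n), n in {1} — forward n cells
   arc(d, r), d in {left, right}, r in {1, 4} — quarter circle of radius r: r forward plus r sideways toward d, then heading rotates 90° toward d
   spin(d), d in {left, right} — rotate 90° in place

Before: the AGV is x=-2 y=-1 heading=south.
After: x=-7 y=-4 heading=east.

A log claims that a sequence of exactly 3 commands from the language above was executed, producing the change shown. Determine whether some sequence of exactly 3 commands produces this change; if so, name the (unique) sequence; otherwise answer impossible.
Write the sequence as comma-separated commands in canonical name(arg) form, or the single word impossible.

arc(right, 4), arc(right, 1), spin(right)

key: order matters: swapping arc(right, 4) and spin(right) lands elsewhere
initial: x=-2 y=-1 heading=south
step 1 (arc(right, 4)): x=-6 y=-5 heading=west
step 2 (arc(right, 1)): x=-7 y=-4 heading=north
step 3 (spin(right)): x=-7 y=-4 heading=east
no rival 3-sequence matches.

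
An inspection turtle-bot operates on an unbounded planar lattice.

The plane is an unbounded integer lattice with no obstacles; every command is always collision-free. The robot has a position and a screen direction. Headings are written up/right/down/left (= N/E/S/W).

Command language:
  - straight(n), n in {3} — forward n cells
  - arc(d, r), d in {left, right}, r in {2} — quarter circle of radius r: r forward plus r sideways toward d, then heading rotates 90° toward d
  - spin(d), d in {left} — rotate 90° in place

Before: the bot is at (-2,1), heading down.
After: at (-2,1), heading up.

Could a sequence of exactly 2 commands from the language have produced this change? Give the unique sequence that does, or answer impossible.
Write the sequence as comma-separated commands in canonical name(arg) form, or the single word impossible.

spin(left), spin(left)

key: parked at (-2,1) the whole time — nothing moves the robot
initial: at (-2,1), heading down
[1] after spin(left): at (-2,1), heading right
[2] after spin(left): at (-2,1), heading up
no other 2-command option fits: unique.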